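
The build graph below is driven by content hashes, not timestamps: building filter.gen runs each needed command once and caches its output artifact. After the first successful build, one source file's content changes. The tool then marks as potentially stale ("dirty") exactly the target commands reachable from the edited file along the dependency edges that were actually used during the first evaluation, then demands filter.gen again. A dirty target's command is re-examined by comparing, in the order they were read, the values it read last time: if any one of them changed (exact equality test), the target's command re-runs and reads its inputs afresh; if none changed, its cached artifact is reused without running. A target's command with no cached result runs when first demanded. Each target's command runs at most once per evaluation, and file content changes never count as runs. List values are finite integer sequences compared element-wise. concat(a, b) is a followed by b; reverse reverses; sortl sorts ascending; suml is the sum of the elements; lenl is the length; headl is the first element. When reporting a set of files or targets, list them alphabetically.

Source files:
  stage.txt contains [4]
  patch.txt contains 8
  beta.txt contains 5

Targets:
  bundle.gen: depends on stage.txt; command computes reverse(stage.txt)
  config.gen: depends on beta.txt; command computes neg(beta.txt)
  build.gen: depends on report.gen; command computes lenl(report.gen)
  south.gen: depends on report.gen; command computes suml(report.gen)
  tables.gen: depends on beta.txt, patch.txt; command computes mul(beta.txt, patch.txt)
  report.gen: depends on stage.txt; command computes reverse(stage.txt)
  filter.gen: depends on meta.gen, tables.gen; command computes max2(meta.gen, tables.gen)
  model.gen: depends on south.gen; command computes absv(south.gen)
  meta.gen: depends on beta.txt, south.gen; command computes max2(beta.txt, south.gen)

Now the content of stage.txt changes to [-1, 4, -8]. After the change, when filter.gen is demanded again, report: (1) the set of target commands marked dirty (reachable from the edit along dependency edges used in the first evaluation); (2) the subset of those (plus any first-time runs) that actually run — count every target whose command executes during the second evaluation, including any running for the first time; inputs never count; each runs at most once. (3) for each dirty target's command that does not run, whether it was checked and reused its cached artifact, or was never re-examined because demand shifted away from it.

Dirty set: filter.gen, meta.gen, report.gen, south.gen.
Run set: meta.gen, report.gen, south.gen (3 run).
Re-examined without running (cache reused): filter.gen.
The important point: meta.gen recomputes to an identical value, and the output ends up unchanged.

Initial pass — values computed on the first demand:
  report.gen = reverse([4]) = [4]
  south.gen = suml([4]) = 4
  meta.gen = max2(5, 4) = 5
  tables.gen = mul(5, 8) = 40
  filter.gen = max2(5, 40) = 40

Second demand — change propagation:
  report.gen: re-runs because stage.txt [4]->[-1, 4, -8]; new result [-8, 4, -1].
  south.gen: re-runs because report.gen [4]->[-8, 4, -1]; new result -5.
  meta.gen: re-runs because south.gen 4->-5; new result 5 (unchanged).
  filter.gen: re-examined; everything it read last time is the same (meta.gen unchanged, tables.gen unchanged) — cache 40 kept, no run.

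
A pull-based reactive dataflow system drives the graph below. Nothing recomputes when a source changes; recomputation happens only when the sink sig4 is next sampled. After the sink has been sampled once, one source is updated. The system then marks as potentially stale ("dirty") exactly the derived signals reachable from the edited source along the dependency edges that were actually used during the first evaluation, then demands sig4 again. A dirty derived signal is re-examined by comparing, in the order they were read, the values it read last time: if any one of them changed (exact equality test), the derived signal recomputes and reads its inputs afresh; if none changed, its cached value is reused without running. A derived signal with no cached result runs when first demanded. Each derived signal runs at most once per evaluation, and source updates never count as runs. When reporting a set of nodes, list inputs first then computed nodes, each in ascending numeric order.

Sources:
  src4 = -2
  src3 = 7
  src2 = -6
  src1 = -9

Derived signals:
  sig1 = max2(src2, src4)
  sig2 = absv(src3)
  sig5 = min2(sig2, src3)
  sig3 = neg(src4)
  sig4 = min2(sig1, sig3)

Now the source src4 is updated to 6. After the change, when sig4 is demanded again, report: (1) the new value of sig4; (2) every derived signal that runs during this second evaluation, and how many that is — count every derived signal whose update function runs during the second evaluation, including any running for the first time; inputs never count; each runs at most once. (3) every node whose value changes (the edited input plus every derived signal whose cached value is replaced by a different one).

First evaluation (everything demanded from the output):
  sig1 = max2(-6, -2) = -2
  sig3 = neg(-2) = 2
  sig4 = min2(-2, 2) = -2

Propagation after the edit:
  sig1: runs — src4 -2->6; result 6.
  sig3: runs — src4 -2->6; result -6.
  sig4: runs — sig1 -2->6; sig3 2->-6; result -6.

New value of sig4: -6.
Derived signals that run: sig1, sig3, sig4 — 3 in total.
Values that change: src4, sig1, sig3, sig4.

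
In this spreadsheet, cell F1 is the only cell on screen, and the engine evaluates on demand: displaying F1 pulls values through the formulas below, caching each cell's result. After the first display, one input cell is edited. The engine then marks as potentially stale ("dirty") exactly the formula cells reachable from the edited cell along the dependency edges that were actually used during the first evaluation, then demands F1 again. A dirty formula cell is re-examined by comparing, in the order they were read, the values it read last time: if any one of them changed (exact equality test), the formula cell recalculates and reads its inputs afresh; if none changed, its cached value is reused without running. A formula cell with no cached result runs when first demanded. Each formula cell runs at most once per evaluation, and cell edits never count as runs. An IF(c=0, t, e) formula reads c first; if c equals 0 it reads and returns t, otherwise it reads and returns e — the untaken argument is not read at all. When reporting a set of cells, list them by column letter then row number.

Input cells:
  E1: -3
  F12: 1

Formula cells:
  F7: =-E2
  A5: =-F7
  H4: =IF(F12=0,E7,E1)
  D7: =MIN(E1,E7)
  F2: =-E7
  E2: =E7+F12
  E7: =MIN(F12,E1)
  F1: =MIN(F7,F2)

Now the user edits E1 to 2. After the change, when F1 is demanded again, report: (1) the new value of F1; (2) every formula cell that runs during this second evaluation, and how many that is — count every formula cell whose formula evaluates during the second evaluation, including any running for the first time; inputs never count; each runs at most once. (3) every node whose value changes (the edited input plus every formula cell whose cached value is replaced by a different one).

F1 now evaluates to -2.
Run set: E2, E7, F1, F2, F7 (5 run).
Changed values: E1, E2, E7, F1, F2, F7.

Initial pass — values computed on the first demand:
  E7 = MIN(1, -3) = -3
  E2 = -3 + 1 = -2
  F2 = -(-3) = 3
  F7 = -(-2) = 2
  F1 = MIN(2, 3) = 2

Second demand — change propagation:
  E7: re-runs because E1 -3->2; new result 1.
  E2: re-runs because E7 -3->1; new result 2.
  F2: re-runs because E7 -3->1; new result -1.
  F7: re-runs because E2 -2->2; new result -2.
  F1: re-runs because F7 2->-2; F2 3->-1; new result -2.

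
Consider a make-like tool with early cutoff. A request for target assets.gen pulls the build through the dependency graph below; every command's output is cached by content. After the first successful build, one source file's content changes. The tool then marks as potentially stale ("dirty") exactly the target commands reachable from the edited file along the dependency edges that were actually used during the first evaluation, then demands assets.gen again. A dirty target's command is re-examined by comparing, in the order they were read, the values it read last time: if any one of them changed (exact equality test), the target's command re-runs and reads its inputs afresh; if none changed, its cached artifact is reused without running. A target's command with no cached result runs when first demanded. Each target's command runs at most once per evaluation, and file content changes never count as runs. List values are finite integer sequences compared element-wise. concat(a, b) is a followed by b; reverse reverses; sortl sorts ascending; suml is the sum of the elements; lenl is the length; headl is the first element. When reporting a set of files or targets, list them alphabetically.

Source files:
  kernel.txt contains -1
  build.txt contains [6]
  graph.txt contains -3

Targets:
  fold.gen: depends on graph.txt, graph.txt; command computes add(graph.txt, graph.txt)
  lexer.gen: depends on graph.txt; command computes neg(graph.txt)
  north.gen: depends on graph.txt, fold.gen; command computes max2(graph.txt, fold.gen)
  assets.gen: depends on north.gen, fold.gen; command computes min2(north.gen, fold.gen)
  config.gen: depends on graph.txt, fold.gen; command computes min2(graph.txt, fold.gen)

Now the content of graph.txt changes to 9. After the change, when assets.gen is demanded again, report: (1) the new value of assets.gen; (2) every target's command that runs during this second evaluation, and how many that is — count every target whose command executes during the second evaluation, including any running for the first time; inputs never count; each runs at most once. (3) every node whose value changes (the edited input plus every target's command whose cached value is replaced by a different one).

First demand of the output computes:
  fold.gen = add(-3, -3) = -6
  north.gen = max2(-3, -6) = -3
  assets.gen = min2(-3, -6) = -6

After the edit, cleaning proceeds:
  fold.gen: a read changed (graph.txt -3->9; graph.txt -3->9) — executes, giving 18.
  north.gen: a read changed (graph.txt -3->9; fold.gen -6->18) — executes, giving 18.
  assets.gen: a read changed (north.gen -3->18; fold.gen -6->18) — executes, giving 18.

Demanding assets.gen again yields 18.
3 target commands run: assets.gen, fold.gen, north.gen.
The nodes whose values change: assets.gen, fold.gen, graph.txt, north.gen.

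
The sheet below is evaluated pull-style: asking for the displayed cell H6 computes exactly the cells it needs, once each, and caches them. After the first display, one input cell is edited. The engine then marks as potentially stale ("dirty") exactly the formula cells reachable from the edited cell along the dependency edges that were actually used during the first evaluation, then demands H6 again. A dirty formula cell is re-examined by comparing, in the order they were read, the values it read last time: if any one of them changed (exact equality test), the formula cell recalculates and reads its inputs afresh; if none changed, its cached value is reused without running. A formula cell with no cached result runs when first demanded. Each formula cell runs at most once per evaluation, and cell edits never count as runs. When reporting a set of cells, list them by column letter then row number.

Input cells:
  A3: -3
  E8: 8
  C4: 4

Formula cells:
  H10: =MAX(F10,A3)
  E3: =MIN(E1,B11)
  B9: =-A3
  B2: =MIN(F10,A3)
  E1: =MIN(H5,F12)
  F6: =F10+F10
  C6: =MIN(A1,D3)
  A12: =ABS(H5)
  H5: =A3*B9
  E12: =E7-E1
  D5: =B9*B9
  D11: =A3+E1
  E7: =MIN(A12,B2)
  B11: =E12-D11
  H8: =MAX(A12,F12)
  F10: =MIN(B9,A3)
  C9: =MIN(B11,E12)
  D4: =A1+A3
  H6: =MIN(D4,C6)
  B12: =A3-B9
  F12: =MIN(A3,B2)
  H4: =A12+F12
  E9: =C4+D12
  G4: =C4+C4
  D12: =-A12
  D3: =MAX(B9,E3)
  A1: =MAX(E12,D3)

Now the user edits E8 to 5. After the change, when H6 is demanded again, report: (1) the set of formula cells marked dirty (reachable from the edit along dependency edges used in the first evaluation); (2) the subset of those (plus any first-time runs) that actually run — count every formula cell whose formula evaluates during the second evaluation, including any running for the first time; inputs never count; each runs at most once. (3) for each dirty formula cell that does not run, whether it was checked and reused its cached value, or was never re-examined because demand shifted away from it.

The edit dirties: none.
0 formula cells run: none.
No dirty formula cell escaped a run.
Note the shortcut — nothing in the graph depends on E8 at all, so no recomputation happens.

First demand of the output computes:
  B9 = -(-3) = 3
  F10 = MIN(3, -3) = -3
  B2 = MIN(-3, -3) = -3
  F12 = MIN(-3, -3) = -3
  H5 = -3 * 3 = -9
  A12 = ABS(-9) = 9
  E1 = MIN(-9, -3) = -9
  D11 = -3 + -9 = -12
  E7 = MIN(9, -3) = -3
  E12 = -3 - -9 = 6
  B11 = 6 - -12 = 18
  E3 = MIN(-9, 18) = -9
  D3 = MAX(3, -9) = 3
  A1 = MAX(6, 3) = 6
  C6 = MIN(6, 3) = 3
  D4 = 6 + -3 = 3
  H6 = MIN(3, 3) = 3

After the edit, cleaning proceeds:
  no node depends on E8 at all; the second demand re-runs nothing.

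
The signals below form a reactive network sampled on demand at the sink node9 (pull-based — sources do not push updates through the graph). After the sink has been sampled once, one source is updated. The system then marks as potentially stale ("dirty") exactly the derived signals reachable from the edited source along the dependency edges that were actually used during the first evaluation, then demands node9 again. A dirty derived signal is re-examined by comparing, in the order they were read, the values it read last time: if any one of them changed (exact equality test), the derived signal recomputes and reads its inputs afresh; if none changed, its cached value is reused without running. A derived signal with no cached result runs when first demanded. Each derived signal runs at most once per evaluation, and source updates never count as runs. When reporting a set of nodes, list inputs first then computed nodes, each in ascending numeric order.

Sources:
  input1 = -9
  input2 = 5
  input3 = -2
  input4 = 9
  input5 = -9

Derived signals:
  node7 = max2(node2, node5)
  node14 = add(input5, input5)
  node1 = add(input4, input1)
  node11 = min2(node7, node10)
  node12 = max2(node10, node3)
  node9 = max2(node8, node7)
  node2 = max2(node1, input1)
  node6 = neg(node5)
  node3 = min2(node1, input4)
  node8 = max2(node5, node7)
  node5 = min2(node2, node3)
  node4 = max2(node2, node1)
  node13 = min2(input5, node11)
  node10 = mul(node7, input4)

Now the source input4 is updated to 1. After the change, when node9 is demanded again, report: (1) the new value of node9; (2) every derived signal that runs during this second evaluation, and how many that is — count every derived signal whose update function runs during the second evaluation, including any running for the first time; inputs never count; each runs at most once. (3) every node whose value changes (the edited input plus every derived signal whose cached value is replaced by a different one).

Initial pass — values computed on the first demand:
  node1 = add(9, -9) = 0
  node2 = max2(0, -9) = 0
  node3 = min2(0, 9) = 0
  node5 = min2(0, 0) = 0
  node7 = max2(0, 0) = 0
  node8 = max2(0, 0) = 0
  node9 = max2(0, 0) = 0

Second demand — change propagation:
  node1: re-runs because input4 9->1; new result -8.
  node2: re-runs because node1 0->-8; new result -8.
  node3: re-runs because node1 0->-8; input4 9->1; new result -8.
  node5: re-runs because node2 0->-8; node3 0->-8; new result -8.
  node7: re-runs because node2 0->-8; node5 0->-8; new result -8.
  node8: re-runs because node5 0->-8; node7 0->-8; new result -8.
  node9: re-runs because node8 0->-8; node7 0->-8; new result -8.

node9 now evaluates to -8.
Run set: node1, node2, node3, node5, node7, node8, node9 (7 run).
Changed values: input4, node1, node2, node3, node5, node7, node8, node9.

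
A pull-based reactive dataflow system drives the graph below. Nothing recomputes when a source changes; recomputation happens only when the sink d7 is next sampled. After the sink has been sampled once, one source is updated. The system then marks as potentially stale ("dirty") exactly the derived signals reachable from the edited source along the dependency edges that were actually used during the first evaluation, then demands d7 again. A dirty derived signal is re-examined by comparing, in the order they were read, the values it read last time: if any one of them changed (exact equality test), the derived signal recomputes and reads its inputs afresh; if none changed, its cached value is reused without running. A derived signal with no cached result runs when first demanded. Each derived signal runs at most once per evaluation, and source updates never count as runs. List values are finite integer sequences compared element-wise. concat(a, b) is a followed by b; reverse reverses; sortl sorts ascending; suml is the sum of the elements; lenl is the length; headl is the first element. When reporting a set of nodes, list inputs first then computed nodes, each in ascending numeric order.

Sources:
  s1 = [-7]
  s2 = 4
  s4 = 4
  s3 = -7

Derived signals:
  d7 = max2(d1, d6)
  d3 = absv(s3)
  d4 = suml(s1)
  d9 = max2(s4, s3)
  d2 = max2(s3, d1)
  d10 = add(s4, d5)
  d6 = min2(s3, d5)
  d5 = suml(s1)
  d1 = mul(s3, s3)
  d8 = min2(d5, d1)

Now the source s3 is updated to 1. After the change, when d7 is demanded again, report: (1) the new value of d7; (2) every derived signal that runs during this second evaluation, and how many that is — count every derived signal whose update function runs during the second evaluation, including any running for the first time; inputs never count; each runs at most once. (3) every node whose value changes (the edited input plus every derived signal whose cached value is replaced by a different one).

New value of d7: 1.
Derived signals that run: d1, d6, d7 — 3 in total.
Values that change: s3, d1, d7.

First evaluation (everything demanded from the output):
  d1 = mul(-7, -7) = 49
  d5 = suml([-7]) = -7
  d6 = min2(-7, -7) = -7
  d7 = max2(49, -7) = 49

Propagation after the edit:
  d1: runs — s3 -7->1; s3 -7->1; result 1.
  d6: runs — s3 -7->1; result -7 (same value as before).
  d7: runs — d1 49->1; result 1.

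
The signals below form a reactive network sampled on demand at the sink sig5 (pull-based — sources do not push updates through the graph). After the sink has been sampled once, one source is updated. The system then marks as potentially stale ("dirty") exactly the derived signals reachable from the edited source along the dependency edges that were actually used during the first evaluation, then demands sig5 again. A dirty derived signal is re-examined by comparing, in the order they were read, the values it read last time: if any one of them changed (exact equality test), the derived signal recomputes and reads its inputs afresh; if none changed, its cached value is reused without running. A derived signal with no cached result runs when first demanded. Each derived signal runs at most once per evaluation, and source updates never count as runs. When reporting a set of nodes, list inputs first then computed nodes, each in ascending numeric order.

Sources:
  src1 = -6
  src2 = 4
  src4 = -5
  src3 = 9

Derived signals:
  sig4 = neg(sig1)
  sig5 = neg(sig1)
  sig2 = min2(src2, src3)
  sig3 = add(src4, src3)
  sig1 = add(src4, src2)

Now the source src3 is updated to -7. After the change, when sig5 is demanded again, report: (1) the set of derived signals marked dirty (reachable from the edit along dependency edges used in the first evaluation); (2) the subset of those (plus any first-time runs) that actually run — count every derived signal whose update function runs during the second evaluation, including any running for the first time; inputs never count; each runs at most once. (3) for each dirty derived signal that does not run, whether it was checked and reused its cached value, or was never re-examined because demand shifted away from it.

Dirty set: none.
Run set: none (0 run).
All dirty derived signals ended up running.
The important point: nothing the output needs ever reads src3, so the edit is invisible to it.

Initial pass — values computed on the first demand:
  sig1 = add(-5, 4) = -1
  sig5 = neg(-1) = 1

Second demand — change propagation:
  no demanded computation ever read src3, so the edit dirties nothing and nothing runs.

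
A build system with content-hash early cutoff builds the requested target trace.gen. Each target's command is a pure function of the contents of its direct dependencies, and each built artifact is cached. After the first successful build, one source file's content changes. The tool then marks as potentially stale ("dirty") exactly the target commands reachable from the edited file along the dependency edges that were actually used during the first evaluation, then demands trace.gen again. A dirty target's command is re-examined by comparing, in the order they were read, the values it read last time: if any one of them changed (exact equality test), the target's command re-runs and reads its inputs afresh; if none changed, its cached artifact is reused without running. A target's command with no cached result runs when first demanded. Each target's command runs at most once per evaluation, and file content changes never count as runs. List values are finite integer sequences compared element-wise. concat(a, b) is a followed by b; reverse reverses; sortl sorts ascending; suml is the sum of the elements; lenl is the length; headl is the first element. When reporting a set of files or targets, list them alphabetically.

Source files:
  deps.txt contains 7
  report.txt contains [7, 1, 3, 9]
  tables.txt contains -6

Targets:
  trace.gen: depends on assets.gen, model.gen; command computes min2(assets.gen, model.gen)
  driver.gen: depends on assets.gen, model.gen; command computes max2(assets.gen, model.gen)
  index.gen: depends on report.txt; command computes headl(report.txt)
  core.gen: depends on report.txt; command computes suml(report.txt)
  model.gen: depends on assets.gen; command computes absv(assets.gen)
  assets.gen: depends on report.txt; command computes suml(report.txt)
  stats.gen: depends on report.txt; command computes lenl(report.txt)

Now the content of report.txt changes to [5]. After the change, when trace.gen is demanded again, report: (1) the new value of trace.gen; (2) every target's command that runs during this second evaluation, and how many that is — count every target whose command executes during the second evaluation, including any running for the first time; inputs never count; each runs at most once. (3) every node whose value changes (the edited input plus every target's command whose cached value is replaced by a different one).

First evaluation (everything demanded from the output):
  assets.gen = suml([7, 1, 3, 9]) = 20
  model.gen = absv(20) = 20
  trace.gen = min2(20, 20) = 20

Propagation after the edit:
  assets.gen: runs — report.txt [7, 1, 3, 9]->[5]; result 5.
  model.gen: runs — assets.gen 20->5; result 5.
  trace.gen: runs — assets.gen 20->5; model.gen 20->5; result 5.

New value of trace.gen: 5.
Target commands that run: assets.gen, model.gen, trace.gen — 3 in total.
Values that change: assets.gen, model.gen, report.txt, trace.gen.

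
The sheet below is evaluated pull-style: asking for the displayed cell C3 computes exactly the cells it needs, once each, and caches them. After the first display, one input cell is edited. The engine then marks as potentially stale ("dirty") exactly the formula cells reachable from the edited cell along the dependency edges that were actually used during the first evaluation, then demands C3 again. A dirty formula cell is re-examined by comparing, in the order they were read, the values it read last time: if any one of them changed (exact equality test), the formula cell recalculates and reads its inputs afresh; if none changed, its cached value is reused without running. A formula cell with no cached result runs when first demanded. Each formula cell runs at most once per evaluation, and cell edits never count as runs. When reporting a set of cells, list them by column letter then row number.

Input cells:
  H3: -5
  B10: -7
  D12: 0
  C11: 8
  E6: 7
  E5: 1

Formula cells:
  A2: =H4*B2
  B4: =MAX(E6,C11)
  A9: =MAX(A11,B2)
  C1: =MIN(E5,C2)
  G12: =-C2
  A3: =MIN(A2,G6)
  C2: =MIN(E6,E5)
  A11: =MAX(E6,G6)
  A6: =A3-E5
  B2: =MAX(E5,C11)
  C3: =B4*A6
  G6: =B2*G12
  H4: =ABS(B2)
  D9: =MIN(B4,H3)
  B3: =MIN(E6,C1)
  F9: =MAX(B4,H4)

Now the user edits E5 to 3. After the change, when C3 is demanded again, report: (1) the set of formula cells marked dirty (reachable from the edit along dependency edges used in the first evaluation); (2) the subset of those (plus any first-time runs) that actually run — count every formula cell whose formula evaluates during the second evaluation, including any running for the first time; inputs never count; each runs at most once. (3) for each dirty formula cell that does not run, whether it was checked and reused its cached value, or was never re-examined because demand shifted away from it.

First demand of the output computes:
  B2 = MAX(1, 8) = 8
  B4 = MAX(7, 8) = 8
  C2 = MIN(7, 1) = 1
  G12 = -(1) = -1
  G6 = 8 * -1 = -8
  H4 = ABS(8) = 8
  A2 = 8 * 8 = 64
  A3 = MIN(64, -8) = -8
  A6 = -8 - 1 = -9
  C3 = 8 * -9 = -72

After the edit, cleaning proceeds:
  B2: a read changed (E5 1->3) — executes, giving 8 — identical to its old value.
  C2: a read changed (E5 1->3) — executes, giving 3.
  G12: a read changed (C2 1->3) — executes, giving -3.
  G6: a read changed (G12 -1->-3) — executes, giving -24.
  H4: dirty, but its reads are unchanged (B2 unchanged); cached 8 stands.
  A2: dirty, but its reads are unchanged (H4 unchanged, B2 unchanged); cached 64 stands.
  A3: a read changed (G6 -8->-24) — executes, giving -24.
  A6: a read changed (A3 -8->-24; E5 1->3) — executes, giving -27.
  C3: a read changed (A6 -9->-27) — executes, giving -216.

Note where the cutoff bites: H4 is checked, finds nothing changed, and keeps its cache.

The edit dirties: A2, A3, A6, B2, C2, C3, G6, G12, H4.
7 formula cells run: A3, A6, B2, C2, C3, G6, G12.
Cache hits after checking: A2, H4.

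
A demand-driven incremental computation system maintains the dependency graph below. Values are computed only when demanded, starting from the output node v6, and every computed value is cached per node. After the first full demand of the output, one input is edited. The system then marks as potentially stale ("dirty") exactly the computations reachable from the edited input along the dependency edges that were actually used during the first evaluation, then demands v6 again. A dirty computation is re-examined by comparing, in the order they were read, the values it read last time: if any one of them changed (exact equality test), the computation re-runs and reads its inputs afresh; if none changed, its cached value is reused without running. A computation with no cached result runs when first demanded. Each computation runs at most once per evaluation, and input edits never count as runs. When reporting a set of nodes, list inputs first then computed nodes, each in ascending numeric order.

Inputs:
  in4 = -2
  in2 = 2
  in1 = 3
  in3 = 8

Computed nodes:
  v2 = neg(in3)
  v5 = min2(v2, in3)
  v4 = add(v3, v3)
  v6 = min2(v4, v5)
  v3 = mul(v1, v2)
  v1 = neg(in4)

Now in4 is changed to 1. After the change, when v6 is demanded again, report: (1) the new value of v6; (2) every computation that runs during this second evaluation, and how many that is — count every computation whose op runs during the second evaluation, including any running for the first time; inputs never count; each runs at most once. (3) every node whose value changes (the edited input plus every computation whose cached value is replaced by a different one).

New value of v6: -8.
Computations that run: v1, v3, v4, v6 — 4 in total.
Values that change: in4, v1, v3, v4, v6.

First evaluation (everything demanded from the output):
  v1 = neg(-2) = 2
  v2 = neg(8) = -8
  v3 = mul(2, -8) = -16
  v4 = add(-16, -16) = -32
  v5 = min2(-8, 8) = -8
  v6 = min2(-32, -8) = -32

Propagation after the edit:
  v1: runs — in4 -2->1; result -1.
  v3: runs — v1 2->-1; result 8.
  v4: runs — v3 -16->8; v3 -16->8; result 16.
  v6: runs — v4 -32->16; result -8.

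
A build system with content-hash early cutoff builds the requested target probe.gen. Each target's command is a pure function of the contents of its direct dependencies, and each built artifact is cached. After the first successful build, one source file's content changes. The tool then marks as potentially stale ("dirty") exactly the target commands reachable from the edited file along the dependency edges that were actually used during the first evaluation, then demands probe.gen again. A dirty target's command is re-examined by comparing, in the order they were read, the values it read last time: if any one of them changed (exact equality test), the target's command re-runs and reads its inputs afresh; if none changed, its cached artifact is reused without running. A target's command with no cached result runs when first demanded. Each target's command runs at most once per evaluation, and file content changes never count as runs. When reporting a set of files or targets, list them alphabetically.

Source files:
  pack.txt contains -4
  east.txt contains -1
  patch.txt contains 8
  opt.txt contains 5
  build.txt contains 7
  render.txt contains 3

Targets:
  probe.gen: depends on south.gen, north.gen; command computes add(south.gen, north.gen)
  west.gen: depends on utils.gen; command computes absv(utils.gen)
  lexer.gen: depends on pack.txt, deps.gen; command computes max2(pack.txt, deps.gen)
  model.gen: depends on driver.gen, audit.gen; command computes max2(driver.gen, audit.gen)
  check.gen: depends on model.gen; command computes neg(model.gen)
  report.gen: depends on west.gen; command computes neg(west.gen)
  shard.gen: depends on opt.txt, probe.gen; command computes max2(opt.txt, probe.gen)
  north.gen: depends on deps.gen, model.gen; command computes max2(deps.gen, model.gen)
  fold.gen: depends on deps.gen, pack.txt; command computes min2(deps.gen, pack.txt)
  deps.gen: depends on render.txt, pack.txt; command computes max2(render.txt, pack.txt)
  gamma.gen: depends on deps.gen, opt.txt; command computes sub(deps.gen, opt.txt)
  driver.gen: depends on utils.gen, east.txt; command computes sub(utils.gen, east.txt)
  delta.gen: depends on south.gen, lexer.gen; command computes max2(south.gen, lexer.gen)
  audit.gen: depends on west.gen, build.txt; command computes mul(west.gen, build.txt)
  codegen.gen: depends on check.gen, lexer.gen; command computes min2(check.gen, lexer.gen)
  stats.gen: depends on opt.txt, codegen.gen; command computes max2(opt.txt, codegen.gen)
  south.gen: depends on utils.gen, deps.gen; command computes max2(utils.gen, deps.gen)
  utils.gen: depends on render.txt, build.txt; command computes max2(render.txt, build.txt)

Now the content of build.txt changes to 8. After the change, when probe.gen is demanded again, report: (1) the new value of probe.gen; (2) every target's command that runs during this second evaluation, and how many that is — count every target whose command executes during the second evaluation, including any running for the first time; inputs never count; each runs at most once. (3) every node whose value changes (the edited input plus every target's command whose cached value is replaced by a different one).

First evaluation (everything demanded from the output):
  deps.gen = max2(3, -4) = 3
  utils.gen = max2(3, 7) = 7
  driver.gen = sub(7, -1) = 8
  south.gen = max2(7, 3) = 7
  west.gen = absv(7) = 7
  audit.gen = mul(7, 7) = 49
  model.gen = max2(8, 49) = 49
  north.gen = max2(3, 49) = 49
  probe.gen = add(7, 49) = 56

Propagation after the edit:
  utils.gen: runs — build.txt 7->8; result 8.
  driver.gen: runs — utils.gen 7->8; result 9.
  south.gen: runs — utils.gen 7->8; result 8.
  west.gen: runs — utils.gen 7->8; result 8.
  audit.gen: runs — west.gen 7->8; build.txt 7->8; result 64.
  model.gen: runs — driver.gen 8->9; audit.gen 49->64; result 64.
  north.gen: runs — model.gen 49->64; result 64.
  probe.gen: runs — south.gen 7->8; north.gen 49->64; result 72.

New value of probe.gen: 72.
Target commands that run: audit.gen, driver.gen, model.gen, north.gen, probe.gen, south.gen, utils.gen, west.gen — 8 in total.
Values that change: audit.gen, build.txt, driver.gen, model.gen, north.gen, probe.gen, south.gen, utils.gen, west.gen.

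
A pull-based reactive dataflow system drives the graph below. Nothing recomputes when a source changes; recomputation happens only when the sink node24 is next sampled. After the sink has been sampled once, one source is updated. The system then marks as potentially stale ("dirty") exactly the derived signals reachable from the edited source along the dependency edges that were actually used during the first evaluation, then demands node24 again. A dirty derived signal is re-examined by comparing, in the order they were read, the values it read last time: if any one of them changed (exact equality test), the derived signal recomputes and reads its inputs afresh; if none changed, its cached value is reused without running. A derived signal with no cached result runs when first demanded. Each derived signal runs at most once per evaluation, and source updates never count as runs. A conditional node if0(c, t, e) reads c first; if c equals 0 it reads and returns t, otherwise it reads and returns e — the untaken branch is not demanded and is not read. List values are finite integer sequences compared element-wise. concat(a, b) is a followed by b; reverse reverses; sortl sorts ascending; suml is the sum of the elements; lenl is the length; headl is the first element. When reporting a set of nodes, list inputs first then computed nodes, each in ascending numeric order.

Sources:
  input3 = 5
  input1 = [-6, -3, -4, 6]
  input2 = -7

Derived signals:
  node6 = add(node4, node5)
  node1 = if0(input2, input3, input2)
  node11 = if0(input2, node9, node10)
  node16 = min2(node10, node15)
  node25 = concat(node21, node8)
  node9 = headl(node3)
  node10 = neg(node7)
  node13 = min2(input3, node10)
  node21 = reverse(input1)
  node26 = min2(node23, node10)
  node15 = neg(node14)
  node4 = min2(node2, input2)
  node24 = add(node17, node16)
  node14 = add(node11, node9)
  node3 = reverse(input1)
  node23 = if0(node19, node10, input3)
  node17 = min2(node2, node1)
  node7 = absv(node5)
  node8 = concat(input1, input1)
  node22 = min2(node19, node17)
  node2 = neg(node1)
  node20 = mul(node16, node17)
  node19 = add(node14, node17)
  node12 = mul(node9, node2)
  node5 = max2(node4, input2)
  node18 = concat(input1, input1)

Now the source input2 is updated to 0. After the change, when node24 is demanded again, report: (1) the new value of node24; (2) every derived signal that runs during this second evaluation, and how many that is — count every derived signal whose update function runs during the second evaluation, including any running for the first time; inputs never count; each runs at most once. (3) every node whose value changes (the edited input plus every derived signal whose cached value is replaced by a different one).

First evaluation (everything demanded from the output):
  node1 = if0(input2=-7 -> else branch input2) = -7
  node2 = neg(-7) = 7
  node3 = reverse([-6, -3, -4, 6]) = [6, -4, -3, -6]
  node4 = min2(7, -7) = -7
  node5 = max2(-7, -7) = -7
  node7 = absv(-7) = 7
  node9 = headl([6, -4, -3, -6]) = 6
  node10 = neg(7) = -7
  node11 = if0(input2=-7 -> else branch node10) = -7
  node14 = add(-7, 6) = -1
  node15 = neg(-1) = 1
  node16 = min2(-7, 1) = -7
  node17 = min2(7, -7) = -7
  node24 = add(-7, -7) = -14

Propagation after the edit:
  node1: runs — input2 -7->0; input2 -7->0; result 5.
  node2: runs — node1 -7->5; result -5.
  node4: runs — node2 7->-5; input2 -7->0; result -5.
  node5: runs — node4 -7->-5; input2 -7->0; result 0.
  node7: runs — node5 -7->0; result 0.
  node10: runs — node7 7->0; result 0.
  node11: runs — input2 -7->0; node10 -7->0; result 6.
  node14: runs — node11 -7->6; result 12.
  node15: runs — node14 -1->12; result -12.
  node16: runs — node10 -7->0; node15 1->-12; result -12.
  node17: runs — node2 7->-5; node1 -7->5; result -5.
  node24: runs — node17 -7->-5; node16 -7->-12; result -17.

New value of node24: -17.
Derived signals that run: node1, node2, node4, node5, node7, node10, node11, node14, node15, node16, node17, node24 — 12 in total.
Values that change: input2, node1, node2, node4, node5, node7, node10, node11, node14, node15, node16, node17, node24.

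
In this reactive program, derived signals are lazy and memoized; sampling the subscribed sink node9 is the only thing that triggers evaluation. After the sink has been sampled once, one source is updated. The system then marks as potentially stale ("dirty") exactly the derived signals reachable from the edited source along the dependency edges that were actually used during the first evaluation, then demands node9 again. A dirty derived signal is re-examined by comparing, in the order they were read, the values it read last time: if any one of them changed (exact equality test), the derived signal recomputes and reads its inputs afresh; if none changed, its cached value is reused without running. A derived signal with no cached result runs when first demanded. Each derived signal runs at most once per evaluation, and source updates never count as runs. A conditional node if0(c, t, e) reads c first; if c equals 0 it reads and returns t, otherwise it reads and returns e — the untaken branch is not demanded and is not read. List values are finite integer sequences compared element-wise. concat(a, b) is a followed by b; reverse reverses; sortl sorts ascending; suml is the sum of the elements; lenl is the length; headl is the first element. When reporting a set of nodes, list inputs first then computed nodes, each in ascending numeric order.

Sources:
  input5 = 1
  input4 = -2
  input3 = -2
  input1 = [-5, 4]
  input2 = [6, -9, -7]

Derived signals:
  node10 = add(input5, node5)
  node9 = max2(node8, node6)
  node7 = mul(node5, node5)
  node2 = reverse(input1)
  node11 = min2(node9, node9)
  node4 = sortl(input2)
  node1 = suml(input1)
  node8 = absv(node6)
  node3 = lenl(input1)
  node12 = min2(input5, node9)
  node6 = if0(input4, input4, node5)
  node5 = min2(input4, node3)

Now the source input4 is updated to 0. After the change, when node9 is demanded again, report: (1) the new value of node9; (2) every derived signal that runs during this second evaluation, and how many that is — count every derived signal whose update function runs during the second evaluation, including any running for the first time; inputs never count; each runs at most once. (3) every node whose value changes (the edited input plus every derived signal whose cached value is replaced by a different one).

Demanding node9 again yields 0.
3 derived signals run: node6, node8, node9.
The nodes whose values change: input4, node6, node8, node9.
Note the branch switch — demand abandons node5, which is never re-examined.

First demand of the output computes:
  node3 = lenl([-5, 4]) = 2
  node5 = min2(-2, 2) = -2
  node6 = if0(input4=-2 -> else branch node5) = -2
  node8 = absv(-2) = 2
  node9 = max2(2, -2) = 2

After the edit, cleaning proceeds:
  node5: stays stale; no demand reaches it after the flip.
  node6: a read changed (input4 -2->0) — executes, giving 0.
  node8: a read changed (node6 -2->0) — executes, giving 0.
  node9: a read changed (node8 2->0; node6 -2->0) — executes, giving 0.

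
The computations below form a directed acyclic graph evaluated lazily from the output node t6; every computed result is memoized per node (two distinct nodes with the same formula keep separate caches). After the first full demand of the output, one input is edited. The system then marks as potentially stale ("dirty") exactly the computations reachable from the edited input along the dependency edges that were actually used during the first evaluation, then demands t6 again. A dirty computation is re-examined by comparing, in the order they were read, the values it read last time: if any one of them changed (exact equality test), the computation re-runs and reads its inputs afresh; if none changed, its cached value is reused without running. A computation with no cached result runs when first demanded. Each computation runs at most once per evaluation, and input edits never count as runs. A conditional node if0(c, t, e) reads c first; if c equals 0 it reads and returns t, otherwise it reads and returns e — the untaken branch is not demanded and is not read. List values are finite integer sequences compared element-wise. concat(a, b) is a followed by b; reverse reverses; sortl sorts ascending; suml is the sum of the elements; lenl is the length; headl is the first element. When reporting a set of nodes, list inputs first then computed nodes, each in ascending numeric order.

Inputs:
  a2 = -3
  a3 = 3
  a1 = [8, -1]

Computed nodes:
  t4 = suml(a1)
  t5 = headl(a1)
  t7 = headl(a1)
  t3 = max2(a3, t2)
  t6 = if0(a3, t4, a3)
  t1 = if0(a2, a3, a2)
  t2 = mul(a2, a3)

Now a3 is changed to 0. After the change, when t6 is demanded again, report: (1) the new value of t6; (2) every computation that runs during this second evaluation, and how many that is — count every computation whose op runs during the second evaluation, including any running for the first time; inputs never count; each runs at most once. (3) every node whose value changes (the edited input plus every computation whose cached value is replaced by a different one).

First demand of the output computes:
  t6 = if0(a3=3 -> else branch a3) = 3

After the edit, cleaning proceeds:
  t4: had never run; runs now, result 7.
  t6: a read changed (a3 3->0; a3 3->0) — executes, giving 7.

Note the branch switch — t4 had no cache and runs now for the first time.

Demanding t6 again yields 7.
2 computations run: t4, t6.
The nodes whose values change: a3, t6.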